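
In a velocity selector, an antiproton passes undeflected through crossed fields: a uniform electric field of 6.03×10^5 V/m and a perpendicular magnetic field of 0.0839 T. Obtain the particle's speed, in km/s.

For zero net force, qE = qvB, so v = E/B.
v = (6.03×10^5) / (0.0839) = 7.19×10^6 m/s.

v ≈ 7190 km/s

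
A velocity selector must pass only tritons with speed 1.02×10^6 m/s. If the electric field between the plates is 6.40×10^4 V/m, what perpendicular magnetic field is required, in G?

B ≈ 627 G

qE = qvB ⇒ B = E/v = (6.40×10^4) / (1.02×10^6) = 0.0627 T.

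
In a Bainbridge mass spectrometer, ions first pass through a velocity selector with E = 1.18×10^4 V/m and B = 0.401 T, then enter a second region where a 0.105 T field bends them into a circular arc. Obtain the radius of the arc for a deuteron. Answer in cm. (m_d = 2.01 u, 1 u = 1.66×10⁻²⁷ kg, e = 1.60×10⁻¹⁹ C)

The selector passes v = E/B = 1.18×10^4/0.401 = 2.94×10^4 m/s.
In the deflection region, r = mv/(qB₂) = (3.34×10^-27)(2.94×10^4) / [(1×1.60×10^-19)(0.105)] = 5.84×10^-3 m.

r ≈ 0.584 cm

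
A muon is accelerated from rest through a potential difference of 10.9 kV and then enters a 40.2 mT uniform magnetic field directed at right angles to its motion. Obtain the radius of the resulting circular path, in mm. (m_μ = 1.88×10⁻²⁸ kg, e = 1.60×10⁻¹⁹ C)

r ≈ 126 mm

The kinetic energy gained is K = qV = (1×1.60×10^-19)(1.09×10^4) = 1.74×10^-15 J.
v = √(2K/m) = 4.31×10^6 m/s.
r = mv/(qB) = (1.88×10^-28)(4.31×10^6) / [(1×1.60×10^-19)(0.0402)] = 0.126 m.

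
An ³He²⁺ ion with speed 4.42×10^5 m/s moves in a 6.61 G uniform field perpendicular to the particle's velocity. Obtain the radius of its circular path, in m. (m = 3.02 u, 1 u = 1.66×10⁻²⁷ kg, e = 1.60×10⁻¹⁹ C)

The magnetic force provides the centripetal force: qvB = mv²/r, so r = mv/(qB).
r = (5.01×10^-27 kg)(4.42×10^5 m/s) / [(2×1.60×10^-19 C)(6.61×10^-4 T)] = 10.5 m.

r ≈ 10.5 m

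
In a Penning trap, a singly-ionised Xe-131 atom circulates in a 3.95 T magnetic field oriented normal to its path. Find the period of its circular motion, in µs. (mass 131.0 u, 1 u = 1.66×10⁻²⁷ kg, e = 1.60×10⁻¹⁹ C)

The cyclotron period is independent of speed: T = 2πm/(qB).
T = 2π(2.17×10^-25) / [(1×1.60×10^-19)(3.95)] = 2.16×10^-6 s.

T ≈ 2.16 µs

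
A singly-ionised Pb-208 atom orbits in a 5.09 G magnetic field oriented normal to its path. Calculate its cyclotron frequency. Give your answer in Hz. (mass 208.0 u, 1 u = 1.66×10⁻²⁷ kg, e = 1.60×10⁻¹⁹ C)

f ≈ 37.5 Hz

f = qB/(2πm) = (1×1.60×10^-19)(5.09×10^-4) / [2π(3.45×10^-25)] = 37.5 Hz.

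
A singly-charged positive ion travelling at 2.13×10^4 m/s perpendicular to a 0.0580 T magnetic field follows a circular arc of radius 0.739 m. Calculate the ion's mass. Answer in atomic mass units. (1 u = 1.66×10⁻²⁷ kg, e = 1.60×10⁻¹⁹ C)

m ≈ 194 u

qvB = mv²/r ⇒ m = qBr/v.
m = (1×1.60×10^-19)(0.0580)(0.739) / (2.13×10^4) = 3.22×10^-25 kg = 194 u.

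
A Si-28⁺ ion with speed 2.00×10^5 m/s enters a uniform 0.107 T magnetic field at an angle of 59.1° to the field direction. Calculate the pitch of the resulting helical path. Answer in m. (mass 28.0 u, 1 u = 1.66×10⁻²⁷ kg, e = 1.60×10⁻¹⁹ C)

pitch ≈ 1.75 m

The velocity component along B is v∥ = v cos59.1° = 1.03×10^5 m/s.
The cyclotron period T = 2πm/(qB) = 1.71×10^-5 s is set by m, q, B alone.
Pitch = v∥·T = (1.03×10^5)(1.71×10^-5) = 1.75 m.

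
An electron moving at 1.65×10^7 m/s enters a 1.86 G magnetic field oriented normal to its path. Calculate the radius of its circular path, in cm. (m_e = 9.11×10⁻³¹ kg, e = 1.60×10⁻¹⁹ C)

r ≈ 50.5 cm

The magnetic force provides the centripetal force: qvB = mv²/r, so r = mv/(qB).
r = (9.11×10^-31 kg)(1.65×10^7 m/s) / [(1×1.60×10^-19 C)(1.86×10^-4 T)] = 0.505 m.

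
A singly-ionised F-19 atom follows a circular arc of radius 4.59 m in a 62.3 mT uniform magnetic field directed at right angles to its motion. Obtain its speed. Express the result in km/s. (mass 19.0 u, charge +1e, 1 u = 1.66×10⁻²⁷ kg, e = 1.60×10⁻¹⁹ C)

v ≈ 1450 km/s

From qvB = mv²/r, v = qBr/m.
v = (1×1.60×10^-19)(0.0623)(4.59) / (3.15×10^-26) = 1.45×10^6 m/s.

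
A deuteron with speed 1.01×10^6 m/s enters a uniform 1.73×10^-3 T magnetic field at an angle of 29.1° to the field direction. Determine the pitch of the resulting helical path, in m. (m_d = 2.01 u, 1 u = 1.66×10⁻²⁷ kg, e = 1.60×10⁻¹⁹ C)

pitch ≈ 66.8 m

The velocity component along B is v∥ = v cos29.1° = 8.83×10^5 m/s.
The cyclotron period T = 2πm/(qB) = 7.57×10^-5 s is set by m, q, B alone.
Pitch = v∥·T = (8.83×10^5)(7.57×10^-5) = 66.8 m.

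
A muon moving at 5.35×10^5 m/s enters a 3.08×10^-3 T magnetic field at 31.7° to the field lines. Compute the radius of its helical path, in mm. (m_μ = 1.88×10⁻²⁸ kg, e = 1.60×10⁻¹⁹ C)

r ≈ 107 mm

Only the perpendicular component v⊥ = v sin31.7° = 2.81×10^5 m/s is bent by the field.
r = m v⊥ /(qB) = (1.88×10^-28)(2.81×10^5) / [(1×1.60×10^-19)(3.08×10^-3)] = 0.107 m.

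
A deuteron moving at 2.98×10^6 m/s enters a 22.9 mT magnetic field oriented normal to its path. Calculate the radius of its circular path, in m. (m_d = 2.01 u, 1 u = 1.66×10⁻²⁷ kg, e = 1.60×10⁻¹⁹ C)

The magnetic force provides the centripetal force: qvB = mv²/r, so r = mv/(qB).
r = (3.34×10^-27 kg)(2.98×10^6 m/s) / [(1×1.60×10^-19 C)(0.0229 T)] = 2.71 m.

r ≈ 2.71 m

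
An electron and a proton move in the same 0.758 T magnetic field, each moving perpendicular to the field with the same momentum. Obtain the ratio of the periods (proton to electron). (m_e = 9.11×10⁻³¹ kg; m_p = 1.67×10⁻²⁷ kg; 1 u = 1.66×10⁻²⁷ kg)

ratio ≈ 1830

T = 2πm/(qB) is independent of speed, so T₂/T₁ = (m₂/q₂)/(m₁/q₁).
T_{proton}/T_{electron} = (1.67×10^-27/1e) / (9.11×10^-31/1e) = 1830.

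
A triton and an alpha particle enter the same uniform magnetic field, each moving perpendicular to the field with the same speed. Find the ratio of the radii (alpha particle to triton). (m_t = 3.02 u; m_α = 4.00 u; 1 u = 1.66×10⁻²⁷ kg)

ratio ≈ 0.662

r = mv/(qB) ⇒ at equal v, r ∝ m/q.
r_{alpha particle}/r_{triton} = 0.662.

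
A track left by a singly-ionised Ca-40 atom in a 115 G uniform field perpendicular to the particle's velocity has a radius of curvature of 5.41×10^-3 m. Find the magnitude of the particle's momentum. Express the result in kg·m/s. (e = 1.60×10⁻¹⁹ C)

Since qvB = mv²/r, the momentum p = mv = qBr.
p = (1×1.60×10^-19)(0.0115)(5.41×10^-3) = 9.95×10^-24 kg·m/s.

p ≈ 9.95×10^-24 kg·m/s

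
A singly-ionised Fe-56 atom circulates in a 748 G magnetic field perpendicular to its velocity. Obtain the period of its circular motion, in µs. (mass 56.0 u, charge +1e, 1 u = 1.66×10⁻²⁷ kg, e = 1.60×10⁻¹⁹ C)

The cyclotron period is independent of speed: T = 2πm/(qB).
T = 2π(9.30×10^-26) / [(1×1.60×10^-19)(0.0748)] = 4.88×10^-5 s.

T ≈ 48.8 µs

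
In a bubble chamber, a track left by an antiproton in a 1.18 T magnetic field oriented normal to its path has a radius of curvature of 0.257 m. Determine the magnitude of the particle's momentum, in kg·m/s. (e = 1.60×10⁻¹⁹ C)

Since qvB = mv²/r, the momentum p = mv = qBr.
p = (1×1.60×10^-19)(1.18)(0.257) = 4.85×10^-20 kg·m/s.

p ≈ 4.85×10^-20 kg·m/s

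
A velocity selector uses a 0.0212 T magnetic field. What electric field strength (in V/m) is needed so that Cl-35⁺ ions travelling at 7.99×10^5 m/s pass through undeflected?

qE = qvB ⇒ E = vB = (7.99×10^5)(0.0212) = 1.69×10^4 V/m.

E ≈ 1.69×10^4 V/m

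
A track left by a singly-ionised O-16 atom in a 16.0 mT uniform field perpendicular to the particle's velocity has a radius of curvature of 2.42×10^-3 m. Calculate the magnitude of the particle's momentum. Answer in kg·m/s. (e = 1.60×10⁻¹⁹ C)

p ≈ 6.20×10^-24 kg·m/s

Since qvB = mv²/r, the momentum p = mv = qBr.
p = (1×1.60×10^-19)(0.0160)(2.42×10^-3) = 6.20×10^-24 kg·m/s.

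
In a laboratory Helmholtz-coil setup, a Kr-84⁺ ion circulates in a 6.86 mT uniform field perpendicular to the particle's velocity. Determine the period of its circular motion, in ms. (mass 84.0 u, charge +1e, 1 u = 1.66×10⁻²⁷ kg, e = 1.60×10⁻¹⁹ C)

T ≈ 0.798 ms

The cyclotron period is independent of speed: T = 2πm/(qB).
T = 2π(1.39×10^-25) / [(1×1.60×10^-19)(6.86×10^-3)] = 7.98×10^-4 s.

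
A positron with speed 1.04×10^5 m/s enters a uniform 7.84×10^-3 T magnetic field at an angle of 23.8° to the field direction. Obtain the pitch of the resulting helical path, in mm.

pitch ≈ 0.434 mm

The velocity component along B is v∥ = v cos23.8° = 9.52×10^4 m/s.
The cyclotron period T = 2πm/(qB) = 4.56×10^-9 s is set by m, q, B alone.
Pitch = v∥·T = (9.52×10^4)(4.56×10^-9) = 4.34×10^-4 m.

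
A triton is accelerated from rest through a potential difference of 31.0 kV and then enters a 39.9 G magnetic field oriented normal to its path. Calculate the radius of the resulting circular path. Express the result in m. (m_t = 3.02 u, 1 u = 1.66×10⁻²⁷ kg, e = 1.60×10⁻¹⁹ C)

The kinetic energy gained is K = qV = (1×1.60×10^-19)(3.10×10^4) = 4.96×10^-15 J.
v = √(2K/m) = 1.41×10^6 m/s.
r = mv/(qB) = (5.01×10^-27)(1.41×10^6) / [(1×1.60×10^-19)(3.99×10^-3)] = 11.0 m.

r ≈ 11.0 m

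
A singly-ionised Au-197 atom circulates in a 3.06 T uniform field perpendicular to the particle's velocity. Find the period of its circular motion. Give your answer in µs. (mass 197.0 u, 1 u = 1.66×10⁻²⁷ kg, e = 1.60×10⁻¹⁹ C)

The cyclotron period is independent of speed: T = 2πm/(qB).
T = 2π(3.27×10^-25) / [(1×1.60×10^-19)(3.06)] = 4.20×10^-6 s.

T ≈ 4.20 µs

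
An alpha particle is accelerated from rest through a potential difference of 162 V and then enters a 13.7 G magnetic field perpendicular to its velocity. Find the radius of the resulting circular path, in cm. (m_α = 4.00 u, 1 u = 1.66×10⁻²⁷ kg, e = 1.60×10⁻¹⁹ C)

r ≈ 189 cm

The kinetic energy gained is K = qV = (2×1.60×10^-19)(162) = 5.18×10^-17 J.
v = √(2K/m) = 1.25×10^5 m/s.
r = mv/(qB) = (6.64×10^-27)(1.25×10^5) / [(2×1.60×10^-19)(1.37×10^-3)] = 1.89 m.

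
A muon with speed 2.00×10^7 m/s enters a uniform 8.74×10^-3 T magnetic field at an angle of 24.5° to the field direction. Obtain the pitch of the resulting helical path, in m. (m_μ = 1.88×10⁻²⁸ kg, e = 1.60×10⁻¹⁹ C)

The velocity component along B is v∥ = v cos24.5° = 1.82×10^7 m/s.
The cyclotron period T = 2πm/(qB) = 8.45×10^-7 s is set by m, q, B alone.
Pitch = v∥·T = (1.82×10^7)(8.45×10^-7) = 15.4 m.

pitch ≈ 15.4 m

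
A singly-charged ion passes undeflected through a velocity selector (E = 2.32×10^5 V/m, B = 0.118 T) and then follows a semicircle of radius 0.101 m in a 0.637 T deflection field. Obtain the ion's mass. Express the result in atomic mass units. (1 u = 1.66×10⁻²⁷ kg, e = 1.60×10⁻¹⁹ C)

m ≈ 3.15 u

v = E/B₁ = 1.97×10^6 m/s.
From r = mv/(qB₂), m = qB₂r/v = (1×1.60×10^-19)(0.637)(0.101) / (1.97×10^6) = 5.24×10^-27 kg.
In atomic mass units: m = 5.24×10^-27 / 1.66×10^-27 = 3.15 u.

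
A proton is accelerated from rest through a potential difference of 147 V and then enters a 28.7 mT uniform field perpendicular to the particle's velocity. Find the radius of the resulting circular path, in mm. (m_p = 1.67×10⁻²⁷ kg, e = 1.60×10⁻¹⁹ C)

r ≈ 61.0 mm

The kinetic energy gained is K = qV = (1×1.60×10^-19)(147) = 2.35×10^-17 J.
v = √(2K/m) = 1.68×10^5 m/s.
r = mv/(qB) = (1.67×10^-27)(1.68×10^5) / [(1×1.60×10^-19)(0.0287)] = 0.0610 m.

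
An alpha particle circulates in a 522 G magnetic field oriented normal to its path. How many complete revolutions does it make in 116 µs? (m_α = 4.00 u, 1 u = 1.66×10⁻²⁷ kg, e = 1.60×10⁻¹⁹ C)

N = 46

T = 2πm/(qB) = 2π(6.64×10^-27) / [(2×1.60×10^-19)(0.0522)] = 2.4976×10^-6 s.
N = t/T = 1.16×10^-4 / 2.4976×10^-6 ≈ 46.44, so 46 complete revolutions.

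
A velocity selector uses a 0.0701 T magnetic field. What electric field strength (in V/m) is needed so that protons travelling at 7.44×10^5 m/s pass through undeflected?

E ≈ 5.22×10^4 V/m

qE = qvB ⇒ E = vB = (7.44×10^5)(0.0701) = 5.22×10^4 V/m.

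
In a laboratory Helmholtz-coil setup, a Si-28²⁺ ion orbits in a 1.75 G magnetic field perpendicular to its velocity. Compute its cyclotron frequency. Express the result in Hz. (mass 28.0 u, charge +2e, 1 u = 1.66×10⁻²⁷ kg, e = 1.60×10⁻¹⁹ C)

f ≈ 192 Hz

f = qB/(2πm) = (2×1.60×10^-19)(1.75×10^-4) / [2π(4.65×10^-26)] = 192 Hz.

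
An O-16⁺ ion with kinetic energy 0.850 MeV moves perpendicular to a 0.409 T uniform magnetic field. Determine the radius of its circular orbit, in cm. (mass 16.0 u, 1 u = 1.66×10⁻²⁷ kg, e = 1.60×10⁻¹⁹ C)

r ≈ 130 cm

Convert the energy: K = 0.850 MeV = 1.36×10^-13 J.
v = √(2K/m) = √(2·1.36×10^-13/2.66×10^-26) = 3.20×10^6 m/s.
r = mv/(qB) = (2.66×10^-26)(3.20×10^6) / [(1×1.60×10^-19)(0.409)] = 1.30 m.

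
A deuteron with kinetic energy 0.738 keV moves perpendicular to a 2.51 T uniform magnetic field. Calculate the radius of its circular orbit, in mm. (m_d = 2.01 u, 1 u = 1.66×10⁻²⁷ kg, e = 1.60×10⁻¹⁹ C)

r ≈ 2.21 mm

Convert the energy: K = 0.738 keV = 1.18×10^-16 J.
v = √(2K/m) = √(2·1.18×10^-16/3.34×10^-27) = 2.66×10^5 m/s.
r = mv/(qB) = (3.34×10^-27)(2.66×10^5) / [(1×1.60×10^-19)(2.51)] = 2.21×10^-3 m.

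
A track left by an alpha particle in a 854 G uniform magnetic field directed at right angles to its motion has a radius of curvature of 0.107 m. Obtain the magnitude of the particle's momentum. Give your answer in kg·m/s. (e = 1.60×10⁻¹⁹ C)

p ≈ 2.92×10^-21 kg·m/s

Since qvB = mv²/r, the momentum p = mv = qBr.
p = (2×1.60×10^-19)(0.0854)(0.107) = 2.92×10^-21 kg·m/s.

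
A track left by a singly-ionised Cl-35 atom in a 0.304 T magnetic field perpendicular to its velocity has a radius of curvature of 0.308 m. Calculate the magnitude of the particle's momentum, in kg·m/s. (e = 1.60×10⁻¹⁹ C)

Since qvB = mv²/r, the momentum p = mv = qBr.
p = (1×1.60×10^-19)(0.304)(0.308) = 1.50×10^-20 kg·m/s.

p ≈ 1.50×10^-20 kg·m/s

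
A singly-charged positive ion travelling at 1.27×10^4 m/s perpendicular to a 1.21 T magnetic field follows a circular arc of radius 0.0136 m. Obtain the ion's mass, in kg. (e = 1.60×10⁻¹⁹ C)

qvB = mv²/r ⇒ m = qBr/v.
m = (1×1.60×10^-19)(1.21)(0.0136) / (1.27×10^4) = 2.07×10^-25 kg.

m ≈ 2.07×10^-25 kg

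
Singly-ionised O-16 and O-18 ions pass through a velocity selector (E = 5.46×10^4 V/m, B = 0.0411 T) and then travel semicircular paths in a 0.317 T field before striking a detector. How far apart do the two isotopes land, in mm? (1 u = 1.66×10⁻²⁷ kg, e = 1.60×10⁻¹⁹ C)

Both emerge at v = E/B₁ = 1.33×10^6 m/s.
r = mv/(qB₂), so r₁ = 0.6957 m and r₂ = 0.7826 m, giving Δr = 0.0870 m.
After a semicircle each ion lands a diameter 2r from the entry slit, so the separation is 2Δr = 0.174 m.

Δd ≈ 174 mm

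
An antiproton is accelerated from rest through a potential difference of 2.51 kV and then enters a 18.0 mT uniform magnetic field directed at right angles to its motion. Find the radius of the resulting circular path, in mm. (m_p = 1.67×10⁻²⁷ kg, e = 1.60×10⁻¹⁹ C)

r ≈ 402 mm

The kinetic energy gained is K = qV = (1×1.60×10^-19)(2510) = 4.02×10^-16 J.
v = √(2K/m) = 6.94×10^5 m/s.
r = mv/(qB) = (1.67×10^-27)(6.94×10^5) / [(1×1.60×10^-19)(0.0180)] = 0.402 m.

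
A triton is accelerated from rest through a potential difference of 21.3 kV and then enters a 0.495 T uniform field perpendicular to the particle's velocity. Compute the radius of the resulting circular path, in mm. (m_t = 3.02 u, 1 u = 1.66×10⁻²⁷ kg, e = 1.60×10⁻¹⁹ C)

r ≈ 73.8 mm

The kinetic energy gained is K = qV = (1×1.60×10^-19)(2.13×10^4) = 3.41×10^-15 J.
v = √(2K/m) = 1.17×10^6 m/s.
r = mv/(qB) = (5.01×10^-27)(1.17×10^6) / [(1×1.60×10^-19)(0.495)] = 0.0738 m.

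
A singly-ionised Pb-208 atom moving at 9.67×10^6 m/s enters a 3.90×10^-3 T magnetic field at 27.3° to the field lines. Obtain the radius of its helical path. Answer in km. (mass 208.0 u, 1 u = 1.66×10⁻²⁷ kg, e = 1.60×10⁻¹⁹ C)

Only the perpendicular component v⊥ = v sin27.3° = 4.44×10^6 m/s is bent by the field.
r = m v⊥ /(qB) = (3.45×10^-25)(4.44×10^6) / [(1×1.60×10^-19)(3.90×10^-3)] = 2450 m.

r ≈ 2.45 km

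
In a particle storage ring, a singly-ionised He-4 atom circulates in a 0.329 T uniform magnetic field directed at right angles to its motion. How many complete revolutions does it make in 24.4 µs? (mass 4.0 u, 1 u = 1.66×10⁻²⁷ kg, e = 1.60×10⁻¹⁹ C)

N = 30

T = 2πm/(qB) = 2π(6.64×10^-27) / [(1×1.60×10^-19)(0.329)] = 7.9256×10^-7 s.
N = t/T = 2.44×10^-5 / 7.9256×10^-7 ≈ 30.79, so 30 complete revolutions.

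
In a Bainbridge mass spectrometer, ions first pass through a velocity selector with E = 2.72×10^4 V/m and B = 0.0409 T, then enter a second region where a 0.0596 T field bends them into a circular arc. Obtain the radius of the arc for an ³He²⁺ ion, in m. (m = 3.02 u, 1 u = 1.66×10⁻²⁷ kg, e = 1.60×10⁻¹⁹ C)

r ≈ 0.175 m

The selector passes v = E/B = 2.72×10^4/0.0409 = 6.65×10^5 m/s.
In the deflection region, r = mv/(qB₂) = (5.01×10^-27)(6.65×10^5) / [(2×1.60×10^-19)(0.0596)] = 0.175 m.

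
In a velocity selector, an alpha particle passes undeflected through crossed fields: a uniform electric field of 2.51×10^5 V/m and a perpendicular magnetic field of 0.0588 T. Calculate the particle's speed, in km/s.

For zero net force, qE = qvB, so v = E/B.
v = (2.51×10^5) / (0.0588) = 4.27×10^6 m/s.

v ≈ 4270 km/s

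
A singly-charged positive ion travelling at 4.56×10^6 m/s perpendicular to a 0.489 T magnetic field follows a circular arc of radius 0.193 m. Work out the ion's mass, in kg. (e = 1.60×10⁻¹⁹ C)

qvB = mv²/r ⇒ m = qBr/v.
m = (1×1.60×10^-19)(0.489)(0.193) / (4.56×10^6) = 3.31×10^-27 kg.

m ≈ 3.31×10^-27 kg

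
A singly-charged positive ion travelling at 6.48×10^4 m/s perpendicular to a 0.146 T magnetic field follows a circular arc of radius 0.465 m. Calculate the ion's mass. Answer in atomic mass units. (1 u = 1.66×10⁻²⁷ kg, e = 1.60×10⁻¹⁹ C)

m ≈ 101 u

qvB = mv²/r ⇒ m = qBr/v.
m = (1×1.60×10^-19)(0.146)(0.465) / (6.48×10^4) = 1.68×10^-25 kg = 101 u.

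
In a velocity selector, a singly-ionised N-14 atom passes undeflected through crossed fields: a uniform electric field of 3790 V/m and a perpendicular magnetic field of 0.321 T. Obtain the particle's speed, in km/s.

For zero net force, qE = qvB, so v = E/B.
v = (3790) / (0.321) = 1.18×10^4 m/s.

v ≈ 11.8 km/s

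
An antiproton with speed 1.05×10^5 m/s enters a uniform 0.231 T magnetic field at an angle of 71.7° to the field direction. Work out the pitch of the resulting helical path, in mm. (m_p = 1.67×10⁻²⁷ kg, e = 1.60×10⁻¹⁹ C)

The velocity component along B is v∥ = v cos71.7° = 3.30×10^4 m/s.
The cyclotron period T = 2πm/(qB) = 2.84×10^-7 s is set by m, q, B alone.
Pitch = v∥·T = (3.30×10^4)(2.84×10^-7) = 9.36×10^-3 m.

pitch ≈ 9.36 mm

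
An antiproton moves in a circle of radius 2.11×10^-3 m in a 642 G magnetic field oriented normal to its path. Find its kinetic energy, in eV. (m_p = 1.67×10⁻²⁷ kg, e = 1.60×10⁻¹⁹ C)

v = qBr/m = (1×1.60×10^-19)(0.0642)(2.11×10^-3) / (1.67×10^-27) = 1.30×10^4 m/s.
K = ½mv² = 0.5·(1.67×10^-27)·(1.30×10^4)² = 1.41×10^-19 J = 0.879 eV.

K ≈ 0.879 eV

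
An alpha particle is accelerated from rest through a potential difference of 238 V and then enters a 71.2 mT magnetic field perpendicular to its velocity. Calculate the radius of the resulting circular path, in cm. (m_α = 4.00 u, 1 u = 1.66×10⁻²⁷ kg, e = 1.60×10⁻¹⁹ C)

r ≈ 4.41 cm

The kinetic energy gained is K = qV = (2×1.60×10^-19)(238) = 7.62×10^-17 J.
v = √(2K/m) = 1.51×10^5 m/s.
r = mv/(qB) = (6.64×10^-27)(1.51×10^5) / [(2×1.60×10^-19)(0.0712)] = 0.0441 m.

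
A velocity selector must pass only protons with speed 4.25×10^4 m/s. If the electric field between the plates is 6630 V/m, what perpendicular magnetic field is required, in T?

qE = qvB ⇒ B = E/v = (6630) / (4.25×10^4) = 0.156 T.

B ≈ 0.156 T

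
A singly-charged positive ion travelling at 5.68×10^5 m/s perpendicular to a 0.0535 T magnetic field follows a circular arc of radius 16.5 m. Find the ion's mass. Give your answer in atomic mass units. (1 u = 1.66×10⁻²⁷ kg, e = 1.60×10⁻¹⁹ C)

qvB = mv²/r ⇒ m = qBr/v.
m = (1×1.60×10^-19)(0.0535)(16.5) / (5.68×10^5) = 2.49×10^-25 kg = 150 u.

m ≈ 150 u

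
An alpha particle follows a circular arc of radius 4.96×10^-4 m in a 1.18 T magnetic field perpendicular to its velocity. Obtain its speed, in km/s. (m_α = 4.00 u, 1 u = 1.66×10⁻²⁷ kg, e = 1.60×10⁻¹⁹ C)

From qvB = mv²/r, v = qBr/m.
v = (2×1.60×10^-19)(1.18)(4.96×10^-4) / (6.64×10^-27) = 2.82×10^4 m/s.

v ≈ 28.2 km/s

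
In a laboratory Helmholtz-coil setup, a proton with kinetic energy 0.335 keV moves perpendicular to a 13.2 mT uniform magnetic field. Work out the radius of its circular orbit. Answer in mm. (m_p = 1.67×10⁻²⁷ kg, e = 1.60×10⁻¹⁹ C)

Convert the energy: K = 0.335 keV = 5.36×10^-17 J.
v = √(2K/m) = √(2·5.36×10^-17/1.67×10^-27) = 2.53×10^5 m/s.
r = mv/(qB) = (1.67×10^-27)(2.53×10^5) / [(1×1.60×10^-19)(0.0132)] = 0.200 m.

r ≈ 200 mm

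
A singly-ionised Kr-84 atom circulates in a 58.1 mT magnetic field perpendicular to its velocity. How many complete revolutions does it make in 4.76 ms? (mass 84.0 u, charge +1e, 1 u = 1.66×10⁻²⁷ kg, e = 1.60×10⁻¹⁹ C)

N = 50

T = 2πm/(qB) = 2π(1.3944×10^-25) / [(1×1.60×10^-19)(0.0581)] = 9.4248×10^-5 s.
N = t/T = 4.76×10^-3 / 9.4248×10^-5 ≈ 50.51, so 50 complete revolutions.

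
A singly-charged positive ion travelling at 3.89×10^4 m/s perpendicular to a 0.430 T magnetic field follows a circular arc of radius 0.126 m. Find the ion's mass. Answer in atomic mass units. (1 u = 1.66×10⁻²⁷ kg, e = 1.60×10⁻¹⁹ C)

m ≈ 134 u

qvB = mv²/r ⇒ m = qBr/v.
m = (1×1.60×10^-19)(0.430)(0.126) / (3.89×10^4) = 2.23×10^-25 kg = 134 u.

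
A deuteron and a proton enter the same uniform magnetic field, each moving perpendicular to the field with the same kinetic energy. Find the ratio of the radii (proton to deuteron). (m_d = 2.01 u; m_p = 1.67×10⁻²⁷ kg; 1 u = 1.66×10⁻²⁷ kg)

r = √(2mK)/(qB) ⇒ at equal K, r ∝ √m/q.
r_{proton}/r_{deuteron} = 0.707.

ratio ≈ 0.707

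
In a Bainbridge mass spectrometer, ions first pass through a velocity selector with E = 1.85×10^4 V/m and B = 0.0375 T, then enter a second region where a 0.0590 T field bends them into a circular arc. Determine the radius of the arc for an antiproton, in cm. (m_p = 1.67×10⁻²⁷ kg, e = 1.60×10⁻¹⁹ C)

The selector passes v = E/B = 1.85×10^4/0.0375 = 4.93×10^5 m/s.
In the deflection region, r = mv/(qB₂) = (1.67×10^-27)(4.93×10^5) / [(1×1.60×10^-19)(0.0590)] = 0.0873 m.

r ≈ 8.73 cm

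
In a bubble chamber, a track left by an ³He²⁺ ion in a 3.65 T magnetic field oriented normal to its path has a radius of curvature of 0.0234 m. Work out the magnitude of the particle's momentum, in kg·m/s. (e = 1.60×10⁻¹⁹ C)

p ≈ 2.73×10^-20 kg·m/s

Since qvB = mv²/r, the momentum p = mv = qBr.
p = (2×1.60×10^-19)(3.65)(0.0234) = 2.73×10^-20 kg·m/s.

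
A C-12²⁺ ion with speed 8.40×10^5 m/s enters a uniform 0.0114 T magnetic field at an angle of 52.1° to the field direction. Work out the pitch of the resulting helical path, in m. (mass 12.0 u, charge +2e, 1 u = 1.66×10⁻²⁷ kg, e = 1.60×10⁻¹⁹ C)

pitch ≈ 17.7 m

The velocity component along B is v∥ = v cos52.1° = 5.16×10^5 m/s.
The cyclotron period T = 2πm/(qB) = 3.43×10^-5 s is set by m, q, B alone.
Pitch = v∥·T = (5.16×10^5)(3.43×10^-5) = 17.7 m.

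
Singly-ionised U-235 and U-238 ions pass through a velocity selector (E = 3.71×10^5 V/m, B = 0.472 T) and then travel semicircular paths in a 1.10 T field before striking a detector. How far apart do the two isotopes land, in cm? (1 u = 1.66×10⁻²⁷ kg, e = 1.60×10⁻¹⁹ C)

Δd ≈ 4.45 cm

Both emerge at v = E/B₁ = 7.86×10^5 m/s.
r = mv/(qB₂), so r₁ = 1.7422 m and r₂ = 1.7644 m, giving Δr = 0.0222 m.
After a semicircle each ion lands a diameter 2r from the entry slit, so the separation is 2Δr = 0.0445 m.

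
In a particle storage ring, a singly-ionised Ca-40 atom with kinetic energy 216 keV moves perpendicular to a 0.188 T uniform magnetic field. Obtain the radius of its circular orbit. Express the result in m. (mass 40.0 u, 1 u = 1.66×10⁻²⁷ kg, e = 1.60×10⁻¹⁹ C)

r ≈ 2.25 m

Convert the energy: K = 216 keV = 3.46×10^-14 J.
v = √(2K/m) = √(2·3.46×10^-14/6.64×10^-26) = 1.02×10^6 m/s.
r = mv/(qB) = (6.64×10^-26)(1.02×10^6) / [(1×1.60×10^-19)(0.188)] = 2.25 m.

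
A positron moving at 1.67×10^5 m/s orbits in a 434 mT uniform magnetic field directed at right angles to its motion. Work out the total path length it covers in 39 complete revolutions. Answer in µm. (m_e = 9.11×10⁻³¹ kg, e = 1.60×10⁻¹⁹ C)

r = mv/(qB) = 2.19×10^-6 m, so one revolution covers 2πr = 1.38×10^-5 m.
In 39 revolutions: L = 39·2πr = 5.37×10^-4 m.

L ≈ 537 µm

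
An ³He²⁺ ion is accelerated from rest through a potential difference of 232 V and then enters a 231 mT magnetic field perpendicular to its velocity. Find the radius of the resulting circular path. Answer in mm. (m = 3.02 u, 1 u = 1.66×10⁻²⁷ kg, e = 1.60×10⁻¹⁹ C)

The kinetic energy gained is K = qV = (2×1.60×10^-19)(232) = 7.42×10^-17 J.
v = √(2K/m) = 1.72×10^5 m/s.
r = mv/(qB) = (5.01×10^-27)(1.72×10^5) / [(2×1.60×10^-19)(0.231)] = 0.0117 m.

r ≈ 11.7 mm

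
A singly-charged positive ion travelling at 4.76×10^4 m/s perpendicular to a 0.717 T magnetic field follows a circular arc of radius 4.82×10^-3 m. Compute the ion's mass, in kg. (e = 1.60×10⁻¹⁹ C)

qvB = mv²/r ⇒ m = qBr/v.
m = (1×1.60×10^-19)(0.717)(4.82×10^-3) / (4.76×10^4) = 1.16×10^-26 kg.

m ≈ 1.16×10^-26 kg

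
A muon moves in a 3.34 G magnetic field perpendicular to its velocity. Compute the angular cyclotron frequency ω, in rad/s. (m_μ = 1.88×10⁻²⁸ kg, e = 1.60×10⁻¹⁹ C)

ω = qB/m = (1×1.60×10^-19)(3.34×10^-4) / (1.88×10^-28) = 2.84×10^5 rad/s.

ω ≈ 2.84×10^5 rad/s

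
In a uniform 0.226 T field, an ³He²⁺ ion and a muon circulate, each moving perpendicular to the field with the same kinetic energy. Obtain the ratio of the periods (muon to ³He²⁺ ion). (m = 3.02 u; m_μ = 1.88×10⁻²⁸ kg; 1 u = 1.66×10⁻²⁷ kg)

T = 2πm/(qB) is independent of speed, so T₂/T₁ = (m₂/q₂)/(m₁/q₁).
T_{muon}/T_{³He²⁺ ion} = (1.88×10^-28/1e) / (5.01×10^-27/2e) = 0.0750.

ratio ≈ 0.0750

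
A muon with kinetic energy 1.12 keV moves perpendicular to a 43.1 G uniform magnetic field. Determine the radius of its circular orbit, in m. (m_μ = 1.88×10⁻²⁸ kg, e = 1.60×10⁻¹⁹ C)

r ≈ 0.376 m

Convert the energy: K = 1.12 keV = 1.79×10^-16 J.
v = √(2K/m) = √(2·1.79×10^-16/1.88×10^-28) = 1.38×10^6 m/s.
r = mv/(qB) = (1.88×10^-28)(1.38×10^6) / [(1×1.60×10^-19)(4.31×10^-3)] = 0.376 m.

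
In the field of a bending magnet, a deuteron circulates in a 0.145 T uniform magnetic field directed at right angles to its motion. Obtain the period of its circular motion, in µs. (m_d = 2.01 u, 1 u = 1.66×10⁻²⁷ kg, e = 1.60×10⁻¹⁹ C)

The cyclotron period is independent of speed: T = 2πm/(qB).
T = 2π(3.34×10^-27) / [(1×1.60×10^-19)(0.145)] = 9.04×10^-7 s.

T ≈ 0.904 µs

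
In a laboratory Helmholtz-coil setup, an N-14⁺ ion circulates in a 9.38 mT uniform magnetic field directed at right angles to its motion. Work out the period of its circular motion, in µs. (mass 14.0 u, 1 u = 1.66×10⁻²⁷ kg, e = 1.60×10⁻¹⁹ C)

T ≈ 97.3 µs

The cyclotron period is independent of speed: T = 2πm/(qB).
T = 2π(2.32×10^-26) / [(1×1.60×10^-19)(9.38×10^-3)] = 9.73×10^-5 s.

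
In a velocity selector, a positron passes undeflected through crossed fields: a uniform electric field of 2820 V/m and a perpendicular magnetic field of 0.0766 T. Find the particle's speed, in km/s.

For zero net force, qE = qvB, so v = E/B.
v = (2820) / (0.0766) = 3.68×10^4 m/s.

v ≈ 36.8 km/s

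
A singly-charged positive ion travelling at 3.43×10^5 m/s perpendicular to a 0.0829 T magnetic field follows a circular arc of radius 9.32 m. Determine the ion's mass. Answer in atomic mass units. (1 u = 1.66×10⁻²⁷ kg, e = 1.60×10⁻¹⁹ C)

m ≈ 217 u

qvB = mv²/r ⇒ m = qBr/v.
m = (1×1.60×10^-19)(0.0829)(9.32) / (3.43×10^5) = 3.60×10^-25 kg = 217 u.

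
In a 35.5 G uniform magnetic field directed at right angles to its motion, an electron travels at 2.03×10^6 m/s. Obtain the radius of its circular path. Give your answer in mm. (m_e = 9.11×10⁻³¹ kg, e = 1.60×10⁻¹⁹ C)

The magnetic force provides the centripetal force: qvB = mv²/r, so r = mv/(qB).
r = (9.11×10^-31 kg)(2.03×10^6 m/s) / [(1×1.60×10^-19 C)(3.55×10^-3 T)] = 3.26×10^-3 m.

r ≈ 3.26 mm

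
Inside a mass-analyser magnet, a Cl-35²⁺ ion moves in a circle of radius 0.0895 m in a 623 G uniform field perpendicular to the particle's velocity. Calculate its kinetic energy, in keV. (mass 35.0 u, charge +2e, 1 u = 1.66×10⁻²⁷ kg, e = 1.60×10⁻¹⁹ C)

v = qBr/m = (2×1.60×10^-19)(0.0623)(0.0895) / (5.81×10^-26) = 3.07×10^4 m/s.
K = ½mv² = 0.5·(5.81×10^-26)·(3.07×10^4)² = 2.74×10^-17 J = 0.171 keV.

K ≈ 0.171 keV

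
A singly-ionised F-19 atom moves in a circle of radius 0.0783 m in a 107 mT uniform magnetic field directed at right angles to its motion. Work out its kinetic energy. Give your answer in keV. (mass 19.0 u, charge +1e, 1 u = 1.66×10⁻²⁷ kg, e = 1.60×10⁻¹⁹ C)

K ≈ 0.178 keV

v = qBr/m = (1×1.60×10^-19)(0.107)(0.0783) / (3.15×10^-26) = 4.25×10^4 m/s.
K = ½mv² = 0.5·(3.15×10^-26)·(4.25×10^4)² = 2.85×10^-17 J = 0.178 keV.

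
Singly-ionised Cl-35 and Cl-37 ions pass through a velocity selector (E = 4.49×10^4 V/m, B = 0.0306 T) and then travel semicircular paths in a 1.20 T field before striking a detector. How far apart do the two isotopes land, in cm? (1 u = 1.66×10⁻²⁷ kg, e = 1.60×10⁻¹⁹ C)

Both emerge at v = E/B₁ = 1.47×10^6 m/s.
r = mv/(qB₂), so r₁ = 0.4440 m and r₂ = 0.4694 m, giving Δr = 0.0254 m.
After a semicircle each ion lands a diameter 2r from the entry slit, so the separation is 2Δr = 0.0507 m.

Δd ≈ 5.07 cm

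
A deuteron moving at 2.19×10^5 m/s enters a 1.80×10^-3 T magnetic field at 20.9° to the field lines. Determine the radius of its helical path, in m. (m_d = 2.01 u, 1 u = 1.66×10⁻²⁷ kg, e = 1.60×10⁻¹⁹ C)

Only the perpendicular component v⊥ = v sin20.9° = 7.81×10^4 m/s is bent by the field.
r = m v⊥ /(qB) = (3.34×10^-27)(7.81×10^4) / [(1×1.60×10^-19)(1.80×10^-3)] = 0.905 m.

r ≈ 0.905 m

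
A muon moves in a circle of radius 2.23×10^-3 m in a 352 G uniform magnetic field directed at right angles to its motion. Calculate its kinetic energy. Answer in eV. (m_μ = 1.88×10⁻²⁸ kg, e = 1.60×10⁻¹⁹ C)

v = qBr/m = (1×1.60×10^-19)(0.0352)(2.23×10^-3) / (1.88×10^-28) = 6.68×10^4 m/s.
K = ½mv² = 0.5·(1.88×10^-28)·(6.68×10^4)² = 4.20×10^-19 J = 2.62 eV.

K ≈ 2.62 eV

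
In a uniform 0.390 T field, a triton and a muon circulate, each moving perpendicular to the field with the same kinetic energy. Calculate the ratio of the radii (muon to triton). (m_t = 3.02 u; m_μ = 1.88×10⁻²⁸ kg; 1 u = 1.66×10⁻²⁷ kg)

ratio ≈ 0.194

r = √(2mK)/(qB) ⇒ at equal K, r ∝ √m/q.
r_{muon}/r_{triton} = 0.194.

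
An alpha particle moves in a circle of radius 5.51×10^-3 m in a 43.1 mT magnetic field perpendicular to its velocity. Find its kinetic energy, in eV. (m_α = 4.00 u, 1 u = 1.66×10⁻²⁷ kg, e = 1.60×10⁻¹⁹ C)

v = qBr/m = (2×1.60×10^-19)(0.0431)(5.51×10^-3) / (6.64×10^-27) = 1.14×10^4 m/s.
K = ½mv² = 0.5·(6.64×10^-27)·(1.14×10^4)² = 4.35×10^-19 J = 2.72 eV.

K ≈ 2.72 eV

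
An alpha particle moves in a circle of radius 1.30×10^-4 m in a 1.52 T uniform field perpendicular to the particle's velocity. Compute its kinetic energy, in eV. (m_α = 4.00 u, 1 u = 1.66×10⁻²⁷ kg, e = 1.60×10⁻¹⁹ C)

K ≈ 1.88 eV

v = qBr/m = (2×1.60×10^-19)(1.52)(1.30×10^-4) / (6.64×10^-27) = 9520 m/s.
K = ½mv² = 0.5·(6.64×10^-27)·(9520)² = 3.01×10^-19 J = 1.88 eV.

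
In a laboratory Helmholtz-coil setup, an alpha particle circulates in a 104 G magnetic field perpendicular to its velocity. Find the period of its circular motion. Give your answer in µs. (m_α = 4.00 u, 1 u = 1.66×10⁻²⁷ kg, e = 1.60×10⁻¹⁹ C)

The cyclotron period is independent of speed: T = 2πm/(qB).
T = 2π(6.64×10^-27) / [(2×1.60×10^-19)(0.0104)] = 1.25×10^-5 s.

T ≈ 12.5 µs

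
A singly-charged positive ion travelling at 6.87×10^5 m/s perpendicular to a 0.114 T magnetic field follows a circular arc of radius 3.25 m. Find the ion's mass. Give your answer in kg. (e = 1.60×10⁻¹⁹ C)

qvB = mv²/r ⇒ m = qBr/v.
m = (1×1.60×10^-19)(0.114)(3.25) / (6.87×10^5) = 8.63×10^-26 kg.

m ≈ 8.63×10^-26 kg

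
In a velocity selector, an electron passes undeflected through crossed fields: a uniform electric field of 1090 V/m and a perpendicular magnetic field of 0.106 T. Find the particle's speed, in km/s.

v ≈ 10.3 km/s

For zero net force, qE = qvB, so v = E/B.
v = (1090) / (0.106) = 1.03×10^4 m/s.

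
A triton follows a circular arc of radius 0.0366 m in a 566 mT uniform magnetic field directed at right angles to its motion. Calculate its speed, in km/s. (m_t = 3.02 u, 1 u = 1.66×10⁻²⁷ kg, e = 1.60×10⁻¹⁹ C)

From qvB = mv²/r, v = qBr/m.
v = (1×1.60×10^-19)(0.566)(0.0366) / (5.01×10^-27) = 6.61×10^5 m/s.

v ≈ 661 km/s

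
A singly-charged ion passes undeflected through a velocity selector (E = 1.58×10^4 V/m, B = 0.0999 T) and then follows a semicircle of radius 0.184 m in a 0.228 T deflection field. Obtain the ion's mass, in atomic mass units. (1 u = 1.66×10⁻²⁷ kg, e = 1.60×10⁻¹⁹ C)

m ≈ 25.6 u

v = E/B₁ = 1.58×10^5 m/s.
From r = mv/(qB₂), m = qB₂r/v = (1×1.60×10^-19)(0.228)(0.184) / (1.58×10^5) = 4.24×10^-26 kg.
In atomic mass units: m = 4.24×10^-26 / 1.66×10^-27 = 25.6 u.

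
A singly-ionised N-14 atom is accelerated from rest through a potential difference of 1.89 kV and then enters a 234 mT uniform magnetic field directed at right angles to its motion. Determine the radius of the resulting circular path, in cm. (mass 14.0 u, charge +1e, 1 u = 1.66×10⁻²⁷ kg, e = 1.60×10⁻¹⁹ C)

The kinetic energy gained is K = qV = (1×1.60×10^-19)(1890) = 3.02×10^-16 J.
v = √(2K/m) = 1.61×10^5 m/s.
r = mv/(qB) = (2.32×10^-26)(1.61×10^5) / [(1×1.60×10^-19)(0.234)] = 0.100 m.

r ≈ 10.0 cm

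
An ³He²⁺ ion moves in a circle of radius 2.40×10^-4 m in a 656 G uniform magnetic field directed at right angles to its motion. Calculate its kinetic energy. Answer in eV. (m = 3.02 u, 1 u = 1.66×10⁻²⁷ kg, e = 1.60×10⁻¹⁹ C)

v = qBr/m = (2×1.60×10^-19)(0.0656)(2.40×10^-4) / (5.01×10^-27) = 1000 m/s.
K = ½mv² = 0.5·(5.01×10^-27)·(1000)² = 2.53×10^-21 J = 0.0158 eV.

K ≈ 0.0158 eV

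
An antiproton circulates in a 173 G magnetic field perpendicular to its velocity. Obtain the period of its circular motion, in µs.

The cyclotron period is independent of speed: T = 2πm/(qB).
T = 2π(1.67×10^-27) / [(1×1.60×10^-19)(0.0173)] = 3.79×10^-6 s.

T ≈ 3.79 µs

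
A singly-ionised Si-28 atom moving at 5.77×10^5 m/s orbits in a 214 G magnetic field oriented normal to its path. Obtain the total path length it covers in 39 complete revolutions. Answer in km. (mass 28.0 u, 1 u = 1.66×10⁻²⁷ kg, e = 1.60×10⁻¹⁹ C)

r = mv/(qB) = 7.83 m, so one revolution covers 2πr = 49.2 m.
In 39 revolutions: L = 39·2πr = 1920 m.

L ≈ 1.92 km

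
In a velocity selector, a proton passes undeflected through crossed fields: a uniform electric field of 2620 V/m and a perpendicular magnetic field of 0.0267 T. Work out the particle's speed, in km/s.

v ≈ 98.1 km/s

For zero net force, qE = qvB, so v = E/B.
v = (2620) / (0.0267) = 9.81×10^4 m/s.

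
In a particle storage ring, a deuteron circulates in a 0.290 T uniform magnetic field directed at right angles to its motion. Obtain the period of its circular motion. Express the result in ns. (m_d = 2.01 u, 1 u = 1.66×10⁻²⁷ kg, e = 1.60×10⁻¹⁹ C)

The cyclotron period is independent of speed: T = 2πm/(qB).
T = 2π(3.34×10^-27) / [(1×1.60×10^-19)(0.290)] = 4.52×10^-7 s.

T ≈ 452 ns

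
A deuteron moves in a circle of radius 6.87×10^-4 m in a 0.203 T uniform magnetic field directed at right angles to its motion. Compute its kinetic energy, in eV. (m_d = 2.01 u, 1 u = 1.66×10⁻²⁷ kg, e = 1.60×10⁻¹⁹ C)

v = qBr/m = (1×1.60×10^-19)(0.203)(6.87×10^-4) / (3.34×10^-27) = 6690 m/s.
K = ½mv² = 0.5·(3.34×10^-27)·(6690)² = 7.46×10^-20 J = 0.466 eV.

K ≈ 0.466 eV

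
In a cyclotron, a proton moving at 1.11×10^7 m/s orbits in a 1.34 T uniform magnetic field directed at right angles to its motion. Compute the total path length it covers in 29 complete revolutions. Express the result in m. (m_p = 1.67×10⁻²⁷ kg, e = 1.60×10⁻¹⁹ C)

r = mv/(qB) = 0.0865 m, so one revolution covers 2πr = 0.543 m.
In 29 revolutions: L = 29·2πr = 15.8 m.

L ≈ 15.8 m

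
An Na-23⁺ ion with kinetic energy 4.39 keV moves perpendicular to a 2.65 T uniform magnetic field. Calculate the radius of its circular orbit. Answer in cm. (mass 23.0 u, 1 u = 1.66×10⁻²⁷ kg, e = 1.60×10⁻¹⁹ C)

r ≈ 1.73 cm

Convert the energy: K = 4.39 keV = 7.02×10^-16 J.
v = √(2K/m) = √(2·7.02×10^-16/3.82×10^-26) = 1.92×10^5 m/s.
r = mv/(qB) = (3.82×10^-26)(1.92×10^5) / [(1×1.60×10^-19)(2.65)] = 0.0173 m.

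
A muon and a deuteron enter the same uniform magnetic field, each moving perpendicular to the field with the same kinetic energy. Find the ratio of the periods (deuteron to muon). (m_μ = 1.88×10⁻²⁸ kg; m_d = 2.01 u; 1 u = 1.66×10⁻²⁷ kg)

T = 2πm/(qB) is independent of speed, so T₂/T₁ = (m₂/q₂)/(m₁/q₁).
T_{deuteron}/T_{muon} = (3.34×10^-27/1e) / (1.88×10^-28/1e) = 17.7.

ratio ≈ 17.7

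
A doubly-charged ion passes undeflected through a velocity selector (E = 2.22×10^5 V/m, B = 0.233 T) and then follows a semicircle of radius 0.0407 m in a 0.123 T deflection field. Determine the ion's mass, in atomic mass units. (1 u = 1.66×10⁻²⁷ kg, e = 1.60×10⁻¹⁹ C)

m ≈ 1.01 u

v = E/B₁ = 9.53×10^5 m/s.
From r = mv/(qB₂), m = qB₂r/v = (2×1.60×10^-19)(0.123)(0.0407) / (9.53×10^5) = 1.68×10^-27 kg.
In atomic mass units: m = 1.68×10^-27 / 1.66×10^-27 = 1.01 u.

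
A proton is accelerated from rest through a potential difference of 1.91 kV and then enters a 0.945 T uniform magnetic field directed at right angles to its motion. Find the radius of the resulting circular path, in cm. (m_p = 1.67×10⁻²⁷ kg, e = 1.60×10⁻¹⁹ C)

r ≈ 0.668 cm

The kinetic energy gained is K = qV = (1×1.60×10^-19)(1910) = 3.06×10^-16 J.
v = √(2K/m) = 6.05×10^5 m/s.
r = mv/(qB) = (1.67×10^-27)(6.05×10^5) / [(1×1.60×10^-19)(0.945)] = 6.68×10^-3 m.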